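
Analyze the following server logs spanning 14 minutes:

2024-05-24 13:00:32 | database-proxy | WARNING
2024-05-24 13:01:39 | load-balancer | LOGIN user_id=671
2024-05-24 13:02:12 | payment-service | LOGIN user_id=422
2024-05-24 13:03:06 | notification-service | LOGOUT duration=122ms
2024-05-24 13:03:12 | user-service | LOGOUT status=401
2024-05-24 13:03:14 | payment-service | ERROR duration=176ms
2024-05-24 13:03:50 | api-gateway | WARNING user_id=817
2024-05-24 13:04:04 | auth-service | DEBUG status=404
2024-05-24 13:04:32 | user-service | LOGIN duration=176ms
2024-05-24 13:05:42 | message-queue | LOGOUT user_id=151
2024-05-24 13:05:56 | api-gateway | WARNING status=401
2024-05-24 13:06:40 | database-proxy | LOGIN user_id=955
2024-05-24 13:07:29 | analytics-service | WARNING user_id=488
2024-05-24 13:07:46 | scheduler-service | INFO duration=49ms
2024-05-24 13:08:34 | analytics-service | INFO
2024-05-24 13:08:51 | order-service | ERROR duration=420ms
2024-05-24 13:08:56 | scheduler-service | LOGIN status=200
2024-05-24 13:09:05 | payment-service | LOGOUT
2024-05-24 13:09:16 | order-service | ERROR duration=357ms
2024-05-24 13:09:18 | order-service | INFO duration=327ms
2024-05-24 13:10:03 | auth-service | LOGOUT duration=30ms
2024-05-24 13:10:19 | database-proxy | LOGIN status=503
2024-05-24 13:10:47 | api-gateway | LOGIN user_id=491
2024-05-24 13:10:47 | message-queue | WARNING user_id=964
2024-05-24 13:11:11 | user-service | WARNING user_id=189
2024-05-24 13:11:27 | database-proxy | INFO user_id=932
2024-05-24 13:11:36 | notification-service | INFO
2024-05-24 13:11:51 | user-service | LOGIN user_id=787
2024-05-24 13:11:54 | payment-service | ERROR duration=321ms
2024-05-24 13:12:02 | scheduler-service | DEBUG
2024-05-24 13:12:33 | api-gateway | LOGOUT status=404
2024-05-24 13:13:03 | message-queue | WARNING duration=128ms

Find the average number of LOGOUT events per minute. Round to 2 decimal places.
0.43

To calculate the rate:

1. Count total LOGOUT events: 6
2. Total time period: 14 minutes
3. Rate = 6 / 14 = 0.43 events per minute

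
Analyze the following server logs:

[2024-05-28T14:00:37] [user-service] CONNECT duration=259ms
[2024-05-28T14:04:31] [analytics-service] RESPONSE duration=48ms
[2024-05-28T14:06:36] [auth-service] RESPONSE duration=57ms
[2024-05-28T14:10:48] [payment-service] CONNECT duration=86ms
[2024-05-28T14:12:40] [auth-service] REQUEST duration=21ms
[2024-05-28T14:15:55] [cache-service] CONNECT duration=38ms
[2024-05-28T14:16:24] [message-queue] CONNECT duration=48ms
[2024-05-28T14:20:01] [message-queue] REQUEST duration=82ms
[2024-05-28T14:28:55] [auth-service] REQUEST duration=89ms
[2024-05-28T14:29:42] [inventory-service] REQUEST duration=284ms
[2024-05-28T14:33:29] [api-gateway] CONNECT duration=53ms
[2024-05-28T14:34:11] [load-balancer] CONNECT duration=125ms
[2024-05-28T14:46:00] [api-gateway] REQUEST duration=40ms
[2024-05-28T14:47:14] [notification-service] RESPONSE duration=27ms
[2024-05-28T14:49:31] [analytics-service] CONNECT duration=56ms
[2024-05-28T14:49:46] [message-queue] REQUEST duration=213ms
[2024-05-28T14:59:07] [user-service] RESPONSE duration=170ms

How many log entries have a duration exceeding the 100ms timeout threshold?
5

To count timeouts:

1. Threshold: 100ms
2. Extract duration from each log entry
3. Count entries where duration > 100
4. Timeout count: 5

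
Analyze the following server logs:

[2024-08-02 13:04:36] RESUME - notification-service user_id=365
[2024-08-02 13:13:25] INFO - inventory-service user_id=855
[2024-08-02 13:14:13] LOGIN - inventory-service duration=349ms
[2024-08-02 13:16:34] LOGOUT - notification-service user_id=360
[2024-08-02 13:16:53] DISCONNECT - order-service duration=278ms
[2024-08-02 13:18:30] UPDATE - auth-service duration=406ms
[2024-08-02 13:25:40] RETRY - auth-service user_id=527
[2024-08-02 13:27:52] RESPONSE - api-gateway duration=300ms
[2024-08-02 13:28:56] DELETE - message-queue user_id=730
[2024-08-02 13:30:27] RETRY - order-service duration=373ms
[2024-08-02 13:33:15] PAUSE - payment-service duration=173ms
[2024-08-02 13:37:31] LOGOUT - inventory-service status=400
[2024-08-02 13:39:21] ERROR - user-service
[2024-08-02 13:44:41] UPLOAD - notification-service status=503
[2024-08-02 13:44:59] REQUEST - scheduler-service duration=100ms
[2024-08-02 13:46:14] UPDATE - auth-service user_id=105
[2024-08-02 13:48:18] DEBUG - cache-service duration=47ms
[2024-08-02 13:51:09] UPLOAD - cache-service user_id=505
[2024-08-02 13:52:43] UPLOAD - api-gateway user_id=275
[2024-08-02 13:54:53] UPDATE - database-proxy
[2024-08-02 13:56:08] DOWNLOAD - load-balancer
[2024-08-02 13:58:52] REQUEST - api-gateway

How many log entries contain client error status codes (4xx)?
1

To find matching entries:

1. Pattern to match: client error status codes (4xx)
2. Scan each log entry for the pattern
3. Count matches: 1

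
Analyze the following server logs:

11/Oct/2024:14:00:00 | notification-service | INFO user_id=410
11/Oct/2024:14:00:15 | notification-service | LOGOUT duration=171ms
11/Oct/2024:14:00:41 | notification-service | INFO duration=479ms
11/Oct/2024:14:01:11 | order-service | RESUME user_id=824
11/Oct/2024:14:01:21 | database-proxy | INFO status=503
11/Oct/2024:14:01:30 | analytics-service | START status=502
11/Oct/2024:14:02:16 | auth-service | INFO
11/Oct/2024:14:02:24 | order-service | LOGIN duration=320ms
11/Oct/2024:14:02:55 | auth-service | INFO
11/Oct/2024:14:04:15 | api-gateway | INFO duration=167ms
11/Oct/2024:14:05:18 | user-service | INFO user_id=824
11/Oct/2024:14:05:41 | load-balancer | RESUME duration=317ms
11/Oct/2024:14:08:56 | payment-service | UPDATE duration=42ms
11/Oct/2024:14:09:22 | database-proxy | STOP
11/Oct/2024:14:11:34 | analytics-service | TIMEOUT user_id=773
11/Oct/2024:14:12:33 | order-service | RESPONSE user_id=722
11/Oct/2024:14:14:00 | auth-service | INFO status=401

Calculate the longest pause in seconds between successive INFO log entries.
522

To find the longest gap:

1. Extract all INFO events in chronological order
2. Calculate time differences between consecutive events
3. Find the maximum difference
4. Longest gap: 522 seconds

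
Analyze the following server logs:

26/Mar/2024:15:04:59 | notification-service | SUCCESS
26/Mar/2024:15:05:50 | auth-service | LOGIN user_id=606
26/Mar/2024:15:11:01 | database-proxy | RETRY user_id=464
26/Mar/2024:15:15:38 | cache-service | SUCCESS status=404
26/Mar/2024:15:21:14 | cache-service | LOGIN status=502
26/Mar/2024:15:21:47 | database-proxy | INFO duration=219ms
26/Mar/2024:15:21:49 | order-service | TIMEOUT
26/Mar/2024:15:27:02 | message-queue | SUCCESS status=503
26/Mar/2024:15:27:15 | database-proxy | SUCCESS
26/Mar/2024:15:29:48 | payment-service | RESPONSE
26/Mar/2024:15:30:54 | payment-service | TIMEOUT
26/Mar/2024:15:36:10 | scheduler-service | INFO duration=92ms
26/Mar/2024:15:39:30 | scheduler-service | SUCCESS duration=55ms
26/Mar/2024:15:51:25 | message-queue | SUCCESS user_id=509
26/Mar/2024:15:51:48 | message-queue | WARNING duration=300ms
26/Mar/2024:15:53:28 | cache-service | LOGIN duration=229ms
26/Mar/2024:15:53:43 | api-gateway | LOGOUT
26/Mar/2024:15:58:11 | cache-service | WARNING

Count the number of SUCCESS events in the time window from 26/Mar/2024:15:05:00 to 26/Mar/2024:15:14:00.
0

To count events in the time window:

1. Window boundaries: 26/Mar/2024:15:05:00 to 26/Mar/2024:15:14:00
2. Filter for SUCCESS events within this window
3. Count matching events: 0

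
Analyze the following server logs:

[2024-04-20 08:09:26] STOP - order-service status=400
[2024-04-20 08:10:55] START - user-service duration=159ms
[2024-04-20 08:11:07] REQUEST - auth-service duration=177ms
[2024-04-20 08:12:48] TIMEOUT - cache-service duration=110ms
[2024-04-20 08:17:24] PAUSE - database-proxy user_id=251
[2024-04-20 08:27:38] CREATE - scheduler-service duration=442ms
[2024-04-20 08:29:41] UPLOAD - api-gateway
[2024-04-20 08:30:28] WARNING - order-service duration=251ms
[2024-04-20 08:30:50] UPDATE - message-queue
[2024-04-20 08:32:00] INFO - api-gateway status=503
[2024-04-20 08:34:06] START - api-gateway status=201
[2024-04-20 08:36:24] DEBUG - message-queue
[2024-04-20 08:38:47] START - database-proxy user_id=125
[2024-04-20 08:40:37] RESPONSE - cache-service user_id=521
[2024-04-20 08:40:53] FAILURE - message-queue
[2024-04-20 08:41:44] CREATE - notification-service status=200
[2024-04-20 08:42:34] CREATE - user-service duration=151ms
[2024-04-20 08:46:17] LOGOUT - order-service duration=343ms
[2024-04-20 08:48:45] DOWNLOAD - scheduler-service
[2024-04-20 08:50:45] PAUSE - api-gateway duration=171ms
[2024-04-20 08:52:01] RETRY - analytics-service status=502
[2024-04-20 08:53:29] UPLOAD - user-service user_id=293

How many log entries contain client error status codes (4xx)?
1

To find matching entries:

1. Pattern to match: client error status codes (4xx)
2. Scan each log entry for the pattern
3. Count matches: 1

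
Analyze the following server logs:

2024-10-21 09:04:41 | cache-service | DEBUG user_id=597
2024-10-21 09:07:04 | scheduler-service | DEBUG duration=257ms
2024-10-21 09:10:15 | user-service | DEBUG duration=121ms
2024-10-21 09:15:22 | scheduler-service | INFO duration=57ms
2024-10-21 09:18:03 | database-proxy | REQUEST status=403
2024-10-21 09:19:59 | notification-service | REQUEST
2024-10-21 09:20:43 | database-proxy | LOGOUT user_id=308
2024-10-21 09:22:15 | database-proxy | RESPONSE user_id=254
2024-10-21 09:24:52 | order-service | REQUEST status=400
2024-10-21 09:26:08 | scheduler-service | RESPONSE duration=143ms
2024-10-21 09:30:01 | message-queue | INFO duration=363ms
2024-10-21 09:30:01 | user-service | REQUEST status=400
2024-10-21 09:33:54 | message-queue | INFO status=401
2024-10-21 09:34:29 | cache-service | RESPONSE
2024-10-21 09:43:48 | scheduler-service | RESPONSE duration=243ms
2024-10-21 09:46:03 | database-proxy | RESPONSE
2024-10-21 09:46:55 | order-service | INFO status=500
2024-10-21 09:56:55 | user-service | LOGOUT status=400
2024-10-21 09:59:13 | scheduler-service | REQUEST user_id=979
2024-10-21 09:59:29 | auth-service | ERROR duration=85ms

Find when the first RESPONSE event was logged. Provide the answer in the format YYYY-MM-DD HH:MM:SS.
2024-10-21 09:22:15

To find the first event:

1. Filter for all RESPONSE events
2. Sort by timestamp
3. Select the first one
4. Timestamp: 2024-10-21 09:22:15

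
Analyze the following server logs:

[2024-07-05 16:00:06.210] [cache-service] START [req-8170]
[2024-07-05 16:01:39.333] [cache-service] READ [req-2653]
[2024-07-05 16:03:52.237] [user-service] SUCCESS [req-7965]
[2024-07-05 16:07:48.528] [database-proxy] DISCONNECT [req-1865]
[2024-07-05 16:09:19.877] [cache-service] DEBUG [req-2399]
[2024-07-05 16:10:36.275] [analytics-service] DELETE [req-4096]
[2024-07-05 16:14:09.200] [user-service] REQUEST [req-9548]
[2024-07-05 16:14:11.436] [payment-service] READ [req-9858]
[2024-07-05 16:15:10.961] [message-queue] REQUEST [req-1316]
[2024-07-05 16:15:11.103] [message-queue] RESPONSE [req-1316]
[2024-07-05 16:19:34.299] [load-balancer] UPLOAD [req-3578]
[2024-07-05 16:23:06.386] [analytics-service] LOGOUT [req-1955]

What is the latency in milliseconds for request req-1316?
142

To calculate latency:

1. Find REQUEST with id req-1316: 2024-07-05 16:15:10.961
2. Find RESPONSE with id req-1316: 2024-07-05 16:15:11.103
3. Latency: 2024-07-05 16:15:11.103 - 2024-07-05 16:15:10.961 = 142ms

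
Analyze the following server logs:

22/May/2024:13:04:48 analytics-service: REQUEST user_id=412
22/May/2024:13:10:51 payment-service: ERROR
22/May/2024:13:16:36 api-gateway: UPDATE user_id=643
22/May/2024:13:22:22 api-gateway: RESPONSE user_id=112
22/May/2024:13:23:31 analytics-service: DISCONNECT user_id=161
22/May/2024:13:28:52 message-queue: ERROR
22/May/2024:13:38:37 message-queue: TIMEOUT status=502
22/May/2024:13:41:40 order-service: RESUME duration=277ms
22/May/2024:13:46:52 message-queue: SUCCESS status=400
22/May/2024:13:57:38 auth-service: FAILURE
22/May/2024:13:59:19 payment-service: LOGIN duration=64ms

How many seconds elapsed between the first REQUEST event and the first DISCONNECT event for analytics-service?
1123

To find the time between events:

1. Locate the first REQUEST event for analytics-service: 22/May/2024:13:04:48
2. Locate the first DISCONNECT event for analytics-service: 22/May/2024:13:23:31
3. Calculate the difference: 22/May/2024:13:23:31 - 22/May/2024:13:04:48 = 1123 seconds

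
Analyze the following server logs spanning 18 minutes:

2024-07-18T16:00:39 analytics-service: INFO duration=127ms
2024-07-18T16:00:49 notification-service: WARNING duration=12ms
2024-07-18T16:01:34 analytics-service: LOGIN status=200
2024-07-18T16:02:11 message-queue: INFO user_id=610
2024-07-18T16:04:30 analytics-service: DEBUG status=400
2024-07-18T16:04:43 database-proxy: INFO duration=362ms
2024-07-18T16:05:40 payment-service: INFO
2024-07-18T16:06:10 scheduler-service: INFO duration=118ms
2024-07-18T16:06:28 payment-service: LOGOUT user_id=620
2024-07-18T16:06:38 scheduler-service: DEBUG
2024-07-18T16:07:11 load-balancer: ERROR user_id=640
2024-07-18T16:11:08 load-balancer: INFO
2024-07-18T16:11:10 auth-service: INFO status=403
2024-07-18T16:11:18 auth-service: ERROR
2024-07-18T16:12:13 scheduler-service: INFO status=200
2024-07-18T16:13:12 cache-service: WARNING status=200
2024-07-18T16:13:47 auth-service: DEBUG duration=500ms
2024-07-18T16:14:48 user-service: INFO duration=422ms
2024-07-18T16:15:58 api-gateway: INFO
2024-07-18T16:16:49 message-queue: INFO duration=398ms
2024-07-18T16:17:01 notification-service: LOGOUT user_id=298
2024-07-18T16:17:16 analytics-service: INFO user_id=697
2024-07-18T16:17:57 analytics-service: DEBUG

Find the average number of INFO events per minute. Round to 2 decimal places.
0.67

To calculate the rate:

1. Count total INFO events: 12
2. Total time period: 18 minutes
3. Rate = 12 / 18 = 0.67 events per minute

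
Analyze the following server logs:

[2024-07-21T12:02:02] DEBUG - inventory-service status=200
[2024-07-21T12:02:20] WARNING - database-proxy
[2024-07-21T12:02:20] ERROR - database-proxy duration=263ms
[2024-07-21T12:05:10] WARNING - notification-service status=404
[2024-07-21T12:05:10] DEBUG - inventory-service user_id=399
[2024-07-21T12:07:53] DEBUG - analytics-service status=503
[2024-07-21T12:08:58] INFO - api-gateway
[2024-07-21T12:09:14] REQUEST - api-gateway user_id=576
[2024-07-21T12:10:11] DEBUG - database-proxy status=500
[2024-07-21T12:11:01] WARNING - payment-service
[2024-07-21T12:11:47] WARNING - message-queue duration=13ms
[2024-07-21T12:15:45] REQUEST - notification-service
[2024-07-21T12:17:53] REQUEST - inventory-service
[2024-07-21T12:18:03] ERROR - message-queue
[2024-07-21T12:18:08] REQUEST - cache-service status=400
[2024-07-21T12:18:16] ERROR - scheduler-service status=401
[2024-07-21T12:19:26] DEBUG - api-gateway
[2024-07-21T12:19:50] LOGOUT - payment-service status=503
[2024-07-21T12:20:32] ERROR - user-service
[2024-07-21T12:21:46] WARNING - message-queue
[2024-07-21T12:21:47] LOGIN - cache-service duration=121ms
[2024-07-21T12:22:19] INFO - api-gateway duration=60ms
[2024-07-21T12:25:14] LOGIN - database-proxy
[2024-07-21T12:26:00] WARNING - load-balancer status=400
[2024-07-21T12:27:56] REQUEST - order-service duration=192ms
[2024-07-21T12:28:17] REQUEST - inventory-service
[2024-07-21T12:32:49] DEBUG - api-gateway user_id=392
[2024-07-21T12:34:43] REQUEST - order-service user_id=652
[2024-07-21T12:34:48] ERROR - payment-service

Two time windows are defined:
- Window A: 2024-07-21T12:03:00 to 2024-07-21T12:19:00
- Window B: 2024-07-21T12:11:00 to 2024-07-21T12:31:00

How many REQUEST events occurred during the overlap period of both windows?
3

To find overlap events:

1. Window A: 2024-07-21T12:03:00 to 2024-07-21T12:19:00
2. Window B: 2024-07-21T12:11:00 to 2024-07-21T12:31:00
3. Overlap period: 2024-07-21T12:11:00 to 2024-07-21T12:19:00
4. Count REQUEST events in overlap: 3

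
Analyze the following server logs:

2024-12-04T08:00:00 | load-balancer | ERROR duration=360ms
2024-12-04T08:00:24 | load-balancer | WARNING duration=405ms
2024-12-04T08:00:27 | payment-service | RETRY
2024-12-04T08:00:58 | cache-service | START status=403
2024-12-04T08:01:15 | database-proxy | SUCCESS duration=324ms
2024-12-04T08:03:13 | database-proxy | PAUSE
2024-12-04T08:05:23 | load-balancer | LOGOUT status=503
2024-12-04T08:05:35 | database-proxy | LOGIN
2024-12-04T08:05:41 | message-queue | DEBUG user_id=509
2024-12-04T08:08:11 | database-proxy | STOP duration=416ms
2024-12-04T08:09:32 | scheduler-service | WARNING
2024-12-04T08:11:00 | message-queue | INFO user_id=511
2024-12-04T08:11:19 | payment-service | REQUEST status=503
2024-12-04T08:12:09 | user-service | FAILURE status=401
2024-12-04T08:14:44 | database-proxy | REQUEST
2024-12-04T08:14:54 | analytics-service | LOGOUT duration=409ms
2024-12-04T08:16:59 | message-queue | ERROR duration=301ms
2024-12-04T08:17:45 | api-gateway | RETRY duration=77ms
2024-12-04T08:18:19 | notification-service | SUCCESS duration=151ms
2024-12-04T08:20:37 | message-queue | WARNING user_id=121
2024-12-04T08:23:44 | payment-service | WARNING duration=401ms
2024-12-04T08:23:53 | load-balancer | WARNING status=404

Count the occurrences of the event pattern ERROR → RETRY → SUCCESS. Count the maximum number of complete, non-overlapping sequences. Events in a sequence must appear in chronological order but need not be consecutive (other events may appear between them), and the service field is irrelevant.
2

To count sequences:

1. Look for pattern: ERROR → RETRY → SUCCESS
2. Greedily scan the log in chronological order, matching each sequence element in turn (ignoring service)
3. Each time the full pattern completes, increment the count and restart matching from the next event
4. Complete non-overlapping sequences found: 2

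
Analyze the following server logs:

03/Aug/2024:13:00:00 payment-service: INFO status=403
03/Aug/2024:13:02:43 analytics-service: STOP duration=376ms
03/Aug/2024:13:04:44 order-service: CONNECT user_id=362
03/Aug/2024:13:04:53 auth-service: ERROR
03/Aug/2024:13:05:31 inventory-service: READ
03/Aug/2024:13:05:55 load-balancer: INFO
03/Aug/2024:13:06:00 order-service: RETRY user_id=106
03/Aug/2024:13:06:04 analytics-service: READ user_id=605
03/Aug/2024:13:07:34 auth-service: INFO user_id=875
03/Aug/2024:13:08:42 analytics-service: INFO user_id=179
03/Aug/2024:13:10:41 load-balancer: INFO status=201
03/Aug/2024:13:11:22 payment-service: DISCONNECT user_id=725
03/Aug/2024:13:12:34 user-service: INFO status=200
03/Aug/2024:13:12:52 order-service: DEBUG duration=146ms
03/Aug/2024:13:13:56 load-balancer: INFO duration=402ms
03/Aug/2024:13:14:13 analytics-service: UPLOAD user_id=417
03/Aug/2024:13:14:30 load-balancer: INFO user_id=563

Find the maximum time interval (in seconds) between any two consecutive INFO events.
355

To find the longest gap:

1. Extract all INFO events in chronological order
2. Calculate time differences between consecutive events
3. Find the maximum difference
4. Longest gap: 355 seconds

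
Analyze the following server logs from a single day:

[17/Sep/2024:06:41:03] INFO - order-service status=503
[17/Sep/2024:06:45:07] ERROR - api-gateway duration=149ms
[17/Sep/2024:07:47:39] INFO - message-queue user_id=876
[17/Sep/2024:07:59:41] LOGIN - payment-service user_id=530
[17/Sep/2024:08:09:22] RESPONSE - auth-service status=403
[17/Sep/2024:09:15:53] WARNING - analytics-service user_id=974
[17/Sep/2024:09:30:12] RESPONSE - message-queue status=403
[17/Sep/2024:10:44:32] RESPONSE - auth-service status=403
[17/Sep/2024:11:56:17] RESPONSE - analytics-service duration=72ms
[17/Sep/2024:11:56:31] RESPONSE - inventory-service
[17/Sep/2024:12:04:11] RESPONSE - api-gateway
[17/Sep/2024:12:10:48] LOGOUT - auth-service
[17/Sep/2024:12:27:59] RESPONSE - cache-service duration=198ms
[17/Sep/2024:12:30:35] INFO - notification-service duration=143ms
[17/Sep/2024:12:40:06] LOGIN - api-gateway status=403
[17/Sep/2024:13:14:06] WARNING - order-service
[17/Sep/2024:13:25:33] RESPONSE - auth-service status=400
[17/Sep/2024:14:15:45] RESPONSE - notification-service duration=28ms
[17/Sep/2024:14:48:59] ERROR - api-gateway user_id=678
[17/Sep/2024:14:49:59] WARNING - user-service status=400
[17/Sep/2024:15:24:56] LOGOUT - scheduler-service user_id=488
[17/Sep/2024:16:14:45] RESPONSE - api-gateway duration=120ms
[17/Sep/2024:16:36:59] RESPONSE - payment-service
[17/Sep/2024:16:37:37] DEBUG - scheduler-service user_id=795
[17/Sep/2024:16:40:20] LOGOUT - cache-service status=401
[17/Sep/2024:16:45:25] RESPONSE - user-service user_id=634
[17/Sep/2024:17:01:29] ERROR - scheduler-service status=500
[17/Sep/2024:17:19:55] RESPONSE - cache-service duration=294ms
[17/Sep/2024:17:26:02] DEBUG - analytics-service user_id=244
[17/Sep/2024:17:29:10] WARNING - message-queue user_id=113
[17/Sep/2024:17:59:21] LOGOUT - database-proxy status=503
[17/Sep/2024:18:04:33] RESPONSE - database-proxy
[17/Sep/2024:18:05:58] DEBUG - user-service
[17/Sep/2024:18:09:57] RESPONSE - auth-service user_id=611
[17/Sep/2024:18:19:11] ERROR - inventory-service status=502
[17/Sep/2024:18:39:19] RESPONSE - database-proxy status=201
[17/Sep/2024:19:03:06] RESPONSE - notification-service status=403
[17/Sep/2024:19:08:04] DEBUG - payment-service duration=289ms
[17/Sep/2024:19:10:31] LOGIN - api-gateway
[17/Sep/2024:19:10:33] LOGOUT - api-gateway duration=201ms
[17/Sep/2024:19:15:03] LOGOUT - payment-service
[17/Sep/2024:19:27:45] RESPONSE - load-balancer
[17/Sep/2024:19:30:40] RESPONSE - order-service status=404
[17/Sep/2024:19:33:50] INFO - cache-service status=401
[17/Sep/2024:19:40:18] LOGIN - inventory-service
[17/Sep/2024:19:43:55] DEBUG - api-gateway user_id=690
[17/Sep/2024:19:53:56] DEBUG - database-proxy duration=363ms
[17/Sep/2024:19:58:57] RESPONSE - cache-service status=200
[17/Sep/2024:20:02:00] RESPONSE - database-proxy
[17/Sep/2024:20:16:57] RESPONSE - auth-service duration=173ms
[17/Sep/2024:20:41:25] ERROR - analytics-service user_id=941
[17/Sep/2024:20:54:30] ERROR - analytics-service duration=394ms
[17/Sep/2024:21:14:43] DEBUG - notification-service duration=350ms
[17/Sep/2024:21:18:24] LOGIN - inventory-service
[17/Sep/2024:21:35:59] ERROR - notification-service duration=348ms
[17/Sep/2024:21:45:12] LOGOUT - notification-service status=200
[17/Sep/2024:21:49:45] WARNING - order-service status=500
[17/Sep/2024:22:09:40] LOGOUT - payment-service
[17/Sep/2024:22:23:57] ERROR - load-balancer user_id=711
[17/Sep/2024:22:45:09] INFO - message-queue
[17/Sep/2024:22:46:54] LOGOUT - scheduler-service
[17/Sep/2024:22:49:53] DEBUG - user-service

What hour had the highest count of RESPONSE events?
19

To find the peak hour:

1. Group all RESPONSE events by hour
2. Count events in each hour
3. Find hour with maximum count
4. Peak hour: 19 (with 4 events)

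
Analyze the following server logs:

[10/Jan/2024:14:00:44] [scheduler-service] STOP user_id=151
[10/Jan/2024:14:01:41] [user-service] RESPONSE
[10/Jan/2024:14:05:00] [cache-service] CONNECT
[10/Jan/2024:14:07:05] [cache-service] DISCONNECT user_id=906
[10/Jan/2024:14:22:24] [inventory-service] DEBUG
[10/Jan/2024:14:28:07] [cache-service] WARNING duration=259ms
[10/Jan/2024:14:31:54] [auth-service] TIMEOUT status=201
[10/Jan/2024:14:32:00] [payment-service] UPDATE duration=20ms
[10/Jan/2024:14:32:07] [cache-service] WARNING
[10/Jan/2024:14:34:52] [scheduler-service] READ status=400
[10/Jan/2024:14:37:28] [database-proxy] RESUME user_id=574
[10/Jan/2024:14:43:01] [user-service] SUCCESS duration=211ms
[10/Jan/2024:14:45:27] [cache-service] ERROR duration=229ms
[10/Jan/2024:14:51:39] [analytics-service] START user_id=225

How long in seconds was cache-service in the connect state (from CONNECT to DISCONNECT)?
125

To calculate state duration:

1. Find CONNECT event for cache-service: 10/Jan/2024:14:05:00
2. Find DISCONNECT event for cache-service: 10/Jan/2024:14:07:05
3. Calculate duration: 10/Jan/2024:14:07:05 - 10/Jan/2024:14:05:00 = 125 seconds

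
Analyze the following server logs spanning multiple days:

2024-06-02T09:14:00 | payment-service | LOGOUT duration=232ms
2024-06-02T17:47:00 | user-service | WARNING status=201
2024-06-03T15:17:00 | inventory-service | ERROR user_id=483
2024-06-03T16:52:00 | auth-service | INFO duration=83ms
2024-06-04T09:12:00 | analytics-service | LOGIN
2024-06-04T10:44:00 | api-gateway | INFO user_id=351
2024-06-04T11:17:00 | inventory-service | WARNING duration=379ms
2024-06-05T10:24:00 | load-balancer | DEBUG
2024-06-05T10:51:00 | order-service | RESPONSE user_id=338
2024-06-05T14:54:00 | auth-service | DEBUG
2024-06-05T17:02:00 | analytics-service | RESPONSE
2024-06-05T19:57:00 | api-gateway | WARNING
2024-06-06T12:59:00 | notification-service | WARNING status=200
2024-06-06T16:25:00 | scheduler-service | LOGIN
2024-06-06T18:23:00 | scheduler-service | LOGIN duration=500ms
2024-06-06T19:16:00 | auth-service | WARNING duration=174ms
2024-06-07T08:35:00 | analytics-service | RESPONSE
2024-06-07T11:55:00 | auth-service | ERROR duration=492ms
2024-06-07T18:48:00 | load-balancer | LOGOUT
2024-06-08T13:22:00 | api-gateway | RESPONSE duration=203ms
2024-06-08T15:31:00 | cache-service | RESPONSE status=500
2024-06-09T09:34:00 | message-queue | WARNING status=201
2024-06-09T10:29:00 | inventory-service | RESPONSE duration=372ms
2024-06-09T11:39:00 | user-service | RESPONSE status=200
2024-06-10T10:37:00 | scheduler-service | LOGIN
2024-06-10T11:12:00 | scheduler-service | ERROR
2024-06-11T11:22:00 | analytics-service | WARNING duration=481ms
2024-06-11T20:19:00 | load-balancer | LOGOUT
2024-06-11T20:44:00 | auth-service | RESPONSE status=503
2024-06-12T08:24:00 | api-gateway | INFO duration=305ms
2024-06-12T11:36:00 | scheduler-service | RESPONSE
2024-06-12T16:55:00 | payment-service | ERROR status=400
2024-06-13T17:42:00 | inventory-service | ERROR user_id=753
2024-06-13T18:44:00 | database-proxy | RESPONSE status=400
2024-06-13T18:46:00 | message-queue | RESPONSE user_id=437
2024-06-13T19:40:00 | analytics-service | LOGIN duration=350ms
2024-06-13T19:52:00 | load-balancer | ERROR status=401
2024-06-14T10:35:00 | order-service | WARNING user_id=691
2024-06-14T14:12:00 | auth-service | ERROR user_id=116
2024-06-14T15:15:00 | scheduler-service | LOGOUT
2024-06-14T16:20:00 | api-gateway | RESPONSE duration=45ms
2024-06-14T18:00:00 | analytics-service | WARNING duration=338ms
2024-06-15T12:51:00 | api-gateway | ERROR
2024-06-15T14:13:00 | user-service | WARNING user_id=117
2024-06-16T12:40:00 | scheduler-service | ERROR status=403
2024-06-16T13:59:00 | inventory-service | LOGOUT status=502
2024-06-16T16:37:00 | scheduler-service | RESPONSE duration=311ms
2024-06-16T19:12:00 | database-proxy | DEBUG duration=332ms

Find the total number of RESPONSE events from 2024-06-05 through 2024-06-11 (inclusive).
8

To filter by date range:

1. Date range: 2024-06-05 through 2024-06-11, both dates inclusive
2. Filter for RESPONSE events whose date falls in this range
3. Count matching events: 8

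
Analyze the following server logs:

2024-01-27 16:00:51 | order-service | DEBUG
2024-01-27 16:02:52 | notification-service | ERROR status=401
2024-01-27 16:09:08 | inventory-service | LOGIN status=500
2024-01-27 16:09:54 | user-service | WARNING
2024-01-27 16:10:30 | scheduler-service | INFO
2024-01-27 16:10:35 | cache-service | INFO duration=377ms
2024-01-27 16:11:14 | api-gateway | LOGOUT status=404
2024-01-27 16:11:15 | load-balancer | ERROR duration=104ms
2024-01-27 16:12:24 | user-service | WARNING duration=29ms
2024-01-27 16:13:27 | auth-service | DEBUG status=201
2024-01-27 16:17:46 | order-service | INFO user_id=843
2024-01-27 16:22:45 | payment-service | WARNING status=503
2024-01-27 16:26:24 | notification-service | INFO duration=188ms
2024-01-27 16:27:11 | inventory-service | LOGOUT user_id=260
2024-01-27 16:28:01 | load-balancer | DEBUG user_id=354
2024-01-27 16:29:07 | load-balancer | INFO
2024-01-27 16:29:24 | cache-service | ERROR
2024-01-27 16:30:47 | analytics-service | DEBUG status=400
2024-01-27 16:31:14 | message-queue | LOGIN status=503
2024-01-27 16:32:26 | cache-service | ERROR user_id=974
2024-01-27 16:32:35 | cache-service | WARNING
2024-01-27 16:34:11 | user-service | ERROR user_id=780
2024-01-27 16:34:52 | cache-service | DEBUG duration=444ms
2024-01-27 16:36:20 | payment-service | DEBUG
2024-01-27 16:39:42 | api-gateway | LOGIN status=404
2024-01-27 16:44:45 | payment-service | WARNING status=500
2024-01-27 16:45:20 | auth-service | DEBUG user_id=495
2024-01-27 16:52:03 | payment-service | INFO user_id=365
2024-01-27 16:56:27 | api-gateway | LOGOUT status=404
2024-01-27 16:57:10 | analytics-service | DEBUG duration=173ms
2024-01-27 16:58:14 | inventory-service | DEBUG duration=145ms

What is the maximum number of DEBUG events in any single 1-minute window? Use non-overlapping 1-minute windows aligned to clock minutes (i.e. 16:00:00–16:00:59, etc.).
1

To find the burst window:

1. Divide the log period into non-overlapping 1-minute windows starting at 16:00
2. Count DEBUG events in each window
3. Find the window with maximum count
4. Maximum events in a window: 1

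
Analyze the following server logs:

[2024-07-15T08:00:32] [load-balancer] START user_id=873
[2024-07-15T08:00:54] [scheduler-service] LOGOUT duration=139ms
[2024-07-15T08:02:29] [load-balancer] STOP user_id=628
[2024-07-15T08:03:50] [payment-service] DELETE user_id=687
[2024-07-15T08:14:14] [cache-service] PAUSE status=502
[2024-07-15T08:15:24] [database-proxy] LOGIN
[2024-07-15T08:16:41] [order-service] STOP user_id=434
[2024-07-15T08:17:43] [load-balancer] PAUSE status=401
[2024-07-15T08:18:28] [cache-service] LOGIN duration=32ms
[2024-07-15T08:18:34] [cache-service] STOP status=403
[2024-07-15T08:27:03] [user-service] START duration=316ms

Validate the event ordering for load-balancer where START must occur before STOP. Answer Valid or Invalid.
Valid

To validate ordering:

1. Required order: START → STOP
2. Rule: START must occur before STOP
3. Check actual order of events for load-balancer
4. Result: Valid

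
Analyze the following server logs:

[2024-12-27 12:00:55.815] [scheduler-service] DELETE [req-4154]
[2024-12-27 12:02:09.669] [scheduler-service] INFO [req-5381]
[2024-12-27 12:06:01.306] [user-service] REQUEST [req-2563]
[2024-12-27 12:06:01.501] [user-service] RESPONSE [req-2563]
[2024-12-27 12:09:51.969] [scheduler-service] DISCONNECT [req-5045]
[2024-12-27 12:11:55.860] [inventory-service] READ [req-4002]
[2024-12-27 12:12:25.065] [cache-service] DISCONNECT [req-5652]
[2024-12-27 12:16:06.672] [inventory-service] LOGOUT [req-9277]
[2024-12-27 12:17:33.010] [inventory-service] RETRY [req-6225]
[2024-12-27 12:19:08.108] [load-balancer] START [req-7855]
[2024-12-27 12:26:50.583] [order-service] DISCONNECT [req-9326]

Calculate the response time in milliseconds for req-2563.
195

To calculate latency:

1. Find REQUEST with id req-2563: 2024-12-27 12:06:01.306
2. Find RESPONSE with id req-2563: 2024-12-27 12:06:01.501
3. Latency: 2024-12-27 12:06:01.501 - 2024-12-27 12:06:01.306 = 195ms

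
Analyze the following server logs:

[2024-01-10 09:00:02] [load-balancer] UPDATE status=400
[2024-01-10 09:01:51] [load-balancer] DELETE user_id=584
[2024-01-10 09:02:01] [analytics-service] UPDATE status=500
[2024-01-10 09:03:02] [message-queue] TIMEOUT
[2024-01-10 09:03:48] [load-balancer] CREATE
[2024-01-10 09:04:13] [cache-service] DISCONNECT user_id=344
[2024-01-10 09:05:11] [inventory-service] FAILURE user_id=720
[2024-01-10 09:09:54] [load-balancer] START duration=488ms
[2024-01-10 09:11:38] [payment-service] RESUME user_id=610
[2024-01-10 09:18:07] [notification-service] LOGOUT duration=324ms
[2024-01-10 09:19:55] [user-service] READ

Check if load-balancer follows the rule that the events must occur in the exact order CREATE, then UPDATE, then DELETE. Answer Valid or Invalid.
Invalid

To validate ordering:

1. Required order: CREATE → UPDATE → DELETE
2. Rule: the events must occur in the exact order CREATE, then UPDATE, then DELETE
3. Check actual order of events for load-balancer
4. Result: Invalid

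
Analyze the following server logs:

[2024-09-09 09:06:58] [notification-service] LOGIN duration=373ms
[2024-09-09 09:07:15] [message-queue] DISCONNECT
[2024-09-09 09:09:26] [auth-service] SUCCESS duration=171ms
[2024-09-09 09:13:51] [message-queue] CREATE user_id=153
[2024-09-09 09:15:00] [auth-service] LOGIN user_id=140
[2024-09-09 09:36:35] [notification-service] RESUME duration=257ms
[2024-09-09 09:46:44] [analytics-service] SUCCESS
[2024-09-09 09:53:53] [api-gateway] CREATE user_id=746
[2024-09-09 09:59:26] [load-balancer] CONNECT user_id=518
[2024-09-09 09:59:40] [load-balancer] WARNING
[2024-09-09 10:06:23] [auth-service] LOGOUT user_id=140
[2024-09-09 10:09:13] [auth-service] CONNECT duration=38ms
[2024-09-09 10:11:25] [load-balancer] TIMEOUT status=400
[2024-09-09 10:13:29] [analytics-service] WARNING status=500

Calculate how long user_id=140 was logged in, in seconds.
3083

To calculate session duration:

1. Find LOGIN event for user_id=140: 2024-09-09 09:15:00
2. Find LOGOUT event for user_id=140: 2024-09-09 10:06:23
3. Session duration: 2024-09-09 10:06:23 - 2024-09-09 09:15:00 = 3083 seconds (51 minutes)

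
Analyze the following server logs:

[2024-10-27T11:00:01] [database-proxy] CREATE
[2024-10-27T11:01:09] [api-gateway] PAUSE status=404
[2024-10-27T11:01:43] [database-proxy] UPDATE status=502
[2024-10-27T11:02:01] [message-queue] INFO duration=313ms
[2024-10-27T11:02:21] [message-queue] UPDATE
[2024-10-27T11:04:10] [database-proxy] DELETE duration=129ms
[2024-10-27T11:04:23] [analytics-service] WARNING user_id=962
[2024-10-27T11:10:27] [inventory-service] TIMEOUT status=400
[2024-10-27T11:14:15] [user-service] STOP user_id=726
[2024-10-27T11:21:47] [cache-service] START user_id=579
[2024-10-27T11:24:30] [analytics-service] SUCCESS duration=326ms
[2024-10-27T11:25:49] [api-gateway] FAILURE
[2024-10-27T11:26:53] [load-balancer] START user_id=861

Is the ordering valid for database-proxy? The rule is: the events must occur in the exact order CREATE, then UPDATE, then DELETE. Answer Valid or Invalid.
Valid

To validate ordering:

1. Required order: CREATE → UPDATE → DELETE
2. Rule: the events must occur in the exact order CREATE, then UPDATE, then DELETE
3. Check actual order of events for database-proxy
4. Result: Valid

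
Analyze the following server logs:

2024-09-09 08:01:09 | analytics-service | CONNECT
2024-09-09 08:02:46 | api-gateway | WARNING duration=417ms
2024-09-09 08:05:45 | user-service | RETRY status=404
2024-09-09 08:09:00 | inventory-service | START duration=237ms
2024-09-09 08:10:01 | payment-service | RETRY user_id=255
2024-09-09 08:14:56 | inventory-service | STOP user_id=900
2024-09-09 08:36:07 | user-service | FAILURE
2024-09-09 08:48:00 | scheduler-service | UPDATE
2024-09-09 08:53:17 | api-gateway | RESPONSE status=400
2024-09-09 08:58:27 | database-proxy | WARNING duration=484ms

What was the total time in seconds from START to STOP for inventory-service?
356

To calculate state duration:

1. Find START event for inventory-service: 2024-09-09 08:09:00
2. Find STOP event for inventory-service: 2024-09-09 08:14:56
3. Calculate duration: 2024-09-09 08:14:56 - 2024-09-09 08:09:00 = 356 seconds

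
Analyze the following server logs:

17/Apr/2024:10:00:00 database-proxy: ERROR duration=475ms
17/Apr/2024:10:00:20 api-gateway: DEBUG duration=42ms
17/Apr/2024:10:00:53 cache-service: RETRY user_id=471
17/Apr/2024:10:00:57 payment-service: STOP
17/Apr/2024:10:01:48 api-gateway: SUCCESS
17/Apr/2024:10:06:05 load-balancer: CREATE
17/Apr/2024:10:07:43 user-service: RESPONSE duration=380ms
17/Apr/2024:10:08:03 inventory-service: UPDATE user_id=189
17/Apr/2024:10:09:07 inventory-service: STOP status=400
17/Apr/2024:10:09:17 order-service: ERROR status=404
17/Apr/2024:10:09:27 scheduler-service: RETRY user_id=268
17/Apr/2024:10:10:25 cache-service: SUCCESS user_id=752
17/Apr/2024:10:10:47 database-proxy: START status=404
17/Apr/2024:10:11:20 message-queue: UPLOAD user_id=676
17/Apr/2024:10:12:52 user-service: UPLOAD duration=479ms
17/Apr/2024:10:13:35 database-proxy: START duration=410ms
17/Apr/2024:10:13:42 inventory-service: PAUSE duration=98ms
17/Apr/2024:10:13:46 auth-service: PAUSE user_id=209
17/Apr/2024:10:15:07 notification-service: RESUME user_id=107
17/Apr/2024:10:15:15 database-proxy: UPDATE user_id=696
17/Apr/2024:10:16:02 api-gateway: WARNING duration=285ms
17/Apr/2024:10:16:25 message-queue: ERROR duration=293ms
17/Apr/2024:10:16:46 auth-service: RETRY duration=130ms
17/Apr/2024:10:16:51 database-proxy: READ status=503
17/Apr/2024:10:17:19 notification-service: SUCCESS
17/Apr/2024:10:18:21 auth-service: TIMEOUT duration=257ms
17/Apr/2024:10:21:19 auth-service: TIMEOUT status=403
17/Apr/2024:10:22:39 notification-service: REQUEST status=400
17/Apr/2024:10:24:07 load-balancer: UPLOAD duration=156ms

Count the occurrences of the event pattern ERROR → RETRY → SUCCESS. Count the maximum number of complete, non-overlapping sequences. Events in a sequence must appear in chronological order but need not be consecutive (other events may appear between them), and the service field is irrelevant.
3

To count sequences:

1. Look for pattern: ERROR → RETRY → SUCCESS
2. Greedily scan the log in chronological order, matching each sequence element in turn (ignoring service)
3. Each time the full pattern completes, increment the count and restart matching from the next event
4. Complete non-overlapping sequences found: 3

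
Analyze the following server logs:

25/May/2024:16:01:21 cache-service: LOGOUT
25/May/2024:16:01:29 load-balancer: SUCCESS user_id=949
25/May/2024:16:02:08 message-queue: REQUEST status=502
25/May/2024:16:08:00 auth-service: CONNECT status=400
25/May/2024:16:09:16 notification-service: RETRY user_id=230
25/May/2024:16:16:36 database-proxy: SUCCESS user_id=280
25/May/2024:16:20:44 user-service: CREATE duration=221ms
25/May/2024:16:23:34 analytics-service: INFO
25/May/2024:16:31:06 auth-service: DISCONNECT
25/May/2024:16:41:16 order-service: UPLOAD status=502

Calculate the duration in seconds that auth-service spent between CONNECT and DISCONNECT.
1386

To calculate state duration:

1. Find CONNECT event for auth-service: 25/May/2024:16:08:00
2. Find DISCONNECT event for auth-service: 25/May/2024:16:31:06
3. Calculate duration: 25/May/2024:16:31:06 - 25/May/2024:16:08:00 = 1386 seconds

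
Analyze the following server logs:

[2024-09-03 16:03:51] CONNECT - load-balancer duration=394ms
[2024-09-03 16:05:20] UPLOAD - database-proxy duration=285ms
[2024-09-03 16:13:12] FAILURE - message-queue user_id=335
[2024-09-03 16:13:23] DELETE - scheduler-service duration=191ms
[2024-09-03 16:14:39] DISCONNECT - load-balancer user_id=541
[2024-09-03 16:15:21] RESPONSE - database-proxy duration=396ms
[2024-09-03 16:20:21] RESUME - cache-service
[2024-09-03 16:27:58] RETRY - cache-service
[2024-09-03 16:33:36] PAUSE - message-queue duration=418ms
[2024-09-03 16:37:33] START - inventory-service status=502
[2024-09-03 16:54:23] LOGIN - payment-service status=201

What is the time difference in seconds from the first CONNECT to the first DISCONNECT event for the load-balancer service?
648

To find the time between events:

1. Locate the first CONNECT event for load-balancer: 2024-09-03 16:03:51
2. Locate the first DISCONNECT event for load-balancer: 2024-09-03 16:14:39
3. Calculate the difference: 2024-09-03 16:14:39 - 2024-09-03 16:03:51 = 648 seconds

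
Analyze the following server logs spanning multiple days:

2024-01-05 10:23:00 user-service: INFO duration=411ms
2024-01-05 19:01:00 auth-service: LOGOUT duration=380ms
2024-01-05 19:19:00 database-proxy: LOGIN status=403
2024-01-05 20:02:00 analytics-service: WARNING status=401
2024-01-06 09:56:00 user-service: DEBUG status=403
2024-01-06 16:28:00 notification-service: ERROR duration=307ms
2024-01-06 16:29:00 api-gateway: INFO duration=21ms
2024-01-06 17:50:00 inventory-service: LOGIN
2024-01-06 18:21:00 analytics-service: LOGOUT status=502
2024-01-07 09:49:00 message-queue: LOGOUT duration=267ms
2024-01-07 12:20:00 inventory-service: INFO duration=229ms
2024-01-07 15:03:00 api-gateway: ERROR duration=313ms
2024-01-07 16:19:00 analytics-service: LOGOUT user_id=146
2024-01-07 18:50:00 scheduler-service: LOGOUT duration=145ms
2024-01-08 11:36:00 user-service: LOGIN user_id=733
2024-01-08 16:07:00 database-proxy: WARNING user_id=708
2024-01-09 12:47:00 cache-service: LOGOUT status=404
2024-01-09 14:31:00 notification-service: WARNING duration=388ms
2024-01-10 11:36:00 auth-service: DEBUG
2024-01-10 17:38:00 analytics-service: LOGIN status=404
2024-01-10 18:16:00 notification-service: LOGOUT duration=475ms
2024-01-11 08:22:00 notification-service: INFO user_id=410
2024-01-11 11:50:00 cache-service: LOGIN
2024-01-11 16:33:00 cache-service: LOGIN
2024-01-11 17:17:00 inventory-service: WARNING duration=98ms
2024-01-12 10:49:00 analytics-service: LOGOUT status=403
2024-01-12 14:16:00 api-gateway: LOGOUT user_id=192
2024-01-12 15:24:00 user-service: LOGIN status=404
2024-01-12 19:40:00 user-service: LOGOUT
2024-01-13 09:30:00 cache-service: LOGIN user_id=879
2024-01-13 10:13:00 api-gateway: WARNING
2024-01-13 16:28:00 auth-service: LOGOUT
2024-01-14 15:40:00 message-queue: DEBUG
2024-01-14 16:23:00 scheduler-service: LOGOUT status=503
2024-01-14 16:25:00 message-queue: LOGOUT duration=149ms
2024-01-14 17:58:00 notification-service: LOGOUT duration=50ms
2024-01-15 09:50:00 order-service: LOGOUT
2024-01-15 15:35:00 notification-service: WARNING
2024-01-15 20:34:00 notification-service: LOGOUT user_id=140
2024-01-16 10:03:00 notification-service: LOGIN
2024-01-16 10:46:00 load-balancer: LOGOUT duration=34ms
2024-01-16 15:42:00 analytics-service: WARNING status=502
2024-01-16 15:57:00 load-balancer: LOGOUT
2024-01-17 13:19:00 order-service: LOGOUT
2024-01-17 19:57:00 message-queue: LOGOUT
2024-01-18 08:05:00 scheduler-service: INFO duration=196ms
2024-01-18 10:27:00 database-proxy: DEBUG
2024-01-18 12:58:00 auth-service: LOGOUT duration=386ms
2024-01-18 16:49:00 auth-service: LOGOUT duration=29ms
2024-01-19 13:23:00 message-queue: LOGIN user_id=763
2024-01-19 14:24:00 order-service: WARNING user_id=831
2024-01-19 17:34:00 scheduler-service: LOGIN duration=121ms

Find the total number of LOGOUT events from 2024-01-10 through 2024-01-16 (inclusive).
12

To filter by date range:

1. Date range: 2024-01-10 through 2024-01-16, both dates inclusive
2. Filter for LOGOUT events whose date falls in this range
3. Count matching events: 12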